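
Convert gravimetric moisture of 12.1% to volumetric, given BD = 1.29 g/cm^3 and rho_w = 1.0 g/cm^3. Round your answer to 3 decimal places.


Step 1: theta = (w / 100) * BD / rho_w
Step 2: theta = (12.1 / 100) * 1.29 / 1.0
Step 3: theta = 0.121 * 1.29
Step 4: theta = 0.156

0.156


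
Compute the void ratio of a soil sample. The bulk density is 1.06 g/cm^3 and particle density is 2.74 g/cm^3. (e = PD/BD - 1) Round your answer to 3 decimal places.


Step 1: e = PD / BD - 1
Step 2: e = 2.74 / 1.06 - 1
Step 3: e = 2.58491 - 1
Step 4: e = 1.585

1.585


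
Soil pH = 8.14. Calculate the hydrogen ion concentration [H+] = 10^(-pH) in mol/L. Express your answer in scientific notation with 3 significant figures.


Step 1: [H+] = 10^(-pH)
Step 2: [H+] = 10^(-8.14)
Step 3: [H+] = 7.24e-09 mol/L

7.24e-09


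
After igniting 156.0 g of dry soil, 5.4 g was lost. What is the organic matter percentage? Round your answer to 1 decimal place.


Step 1: OM% = 100 * LOI / sample mass
Step 2: OM = 100 * 5.4 / 156.0
Step 3: OM = 3.5%

3.5


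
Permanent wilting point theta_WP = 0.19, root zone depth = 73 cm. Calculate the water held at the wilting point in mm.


Step 1: Water (mm) = theta_WP * depth * 10
Step 2: Water = 0.19 * 73 * 10
Step 3: Water = 138.7 mm

138.7


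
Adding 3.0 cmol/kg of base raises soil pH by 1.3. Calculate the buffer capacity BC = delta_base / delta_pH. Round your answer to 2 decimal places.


Step 1: BC = change in base / change in pH
Step 2: BC = 3.0 / 1.3
Step 3: BC = 2.31 cmol/(kg*pH unit)

2.31


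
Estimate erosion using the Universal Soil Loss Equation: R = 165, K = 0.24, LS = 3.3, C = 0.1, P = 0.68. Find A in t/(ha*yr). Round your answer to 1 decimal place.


Step 1: A = R * K * LS * C * P
Step 2: R * K = 165 * 0.24 = 39.6
Step 3: (R*K) * LS = 39.6 * 3.3 = 130.68
Step 4: * C * P = 130.68 * 0.1 * 0.68 = 8.9
Step 5: A = 8.9 t/(ha*yr)

8.9


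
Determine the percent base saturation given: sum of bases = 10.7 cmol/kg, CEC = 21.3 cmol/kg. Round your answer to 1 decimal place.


Step 1: BS = 100 * (sum of bases) / CEC
Step 2: BS = 100 * 10.7 / 21.3
Step 3: BS = 50.2%

50.2


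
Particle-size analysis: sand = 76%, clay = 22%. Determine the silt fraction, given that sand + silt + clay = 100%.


Step 1: sand + silt + clay = 100%
Step 2: silt = 100 - sand - clay
Step 3: silt = 100 - 76 - 22
Step 4: silt = 2%

2


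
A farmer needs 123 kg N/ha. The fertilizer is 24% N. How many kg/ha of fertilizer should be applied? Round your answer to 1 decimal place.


Step 1: Fertilizer rate = target N / (N content / 100)
Step 2: Rate = 123 / (24 / 100)
Step 3: Rate = 123 / 0.24
Step 4: Rate = 512.5 kg/ha

512.5


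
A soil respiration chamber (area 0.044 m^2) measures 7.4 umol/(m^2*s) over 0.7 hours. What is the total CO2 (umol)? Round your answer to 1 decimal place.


Step 1: Convert time to seconds: 0.7 hr * 3600 = 2520.0 s
Step 2: Total = flux * area * time_s
Step 3: Total = 7.4 * 0.044 * 2520.0
Step 4: Total = 820.5 umol

820.5


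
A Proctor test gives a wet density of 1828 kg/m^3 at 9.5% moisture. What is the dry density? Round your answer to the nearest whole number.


Step 1: Dry density = wet density / (1 + w/100)
Step 2: Dry density = 1828 / (1 + 9.5/100)
Step 3: Dry density = 1828 / 1.095
Step 4: Dry density = 1669 kg/m^3

1669


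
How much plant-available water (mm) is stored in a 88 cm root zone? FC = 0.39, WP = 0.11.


Step 1: Available water = (FC - WP) * depth * 10
Step 2: AW = (0.39 - 0.11) * 88 * 10
Step 3: AW = 0.28 * 88 * 10
Step 4: AW = 246.4 mm

246.4


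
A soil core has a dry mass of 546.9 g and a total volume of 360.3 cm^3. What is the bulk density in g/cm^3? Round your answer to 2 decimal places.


Step 1: Identify the formula: BD = dry mass / volume
Step 2: Substitute values: BD = 546.9 / 360.3
Step 3: BD = 1.52 g/cm^3

1.52


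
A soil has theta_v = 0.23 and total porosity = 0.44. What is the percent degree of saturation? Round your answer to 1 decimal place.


Step 1: S = 100 * theta_v / n
Step 2: S = 100 * 0.23 / 0.44
Step 3: S = 52.3%

52.3


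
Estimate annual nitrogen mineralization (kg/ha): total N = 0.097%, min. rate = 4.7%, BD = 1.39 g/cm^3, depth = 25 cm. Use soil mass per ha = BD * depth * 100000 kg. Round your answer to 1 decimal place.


Step 1: Soil mass per ha = BD * depth * 100000 = 1.39 * 25 * 100000 = 3475000 kg
Step 2: Total N pool = soil mass * N%/100 = 3475000 * 0.097/100 = 3370.75 kg/ha
Step 3: N mineralized = N pool * rate%/100 = 3370.75 * 4.7/100 = 158.4 kg/ha/yr

158.4


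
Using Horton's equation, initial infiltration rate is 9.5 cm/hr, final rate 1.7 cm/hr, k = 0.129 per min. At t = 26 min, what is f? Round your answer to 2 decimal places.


Step 1: f = fc + (f0 - fc) * exp(-k * t)
Step 2: exp(-0.129 * 26) = 0.034944
Step 3: f = 1.7 + (9.5 - 1.7) * 0.034944
Step 4: f = 1.7 + 7.8 * 0.034944
Step 5: f = 1.97 cm/hr

1.97


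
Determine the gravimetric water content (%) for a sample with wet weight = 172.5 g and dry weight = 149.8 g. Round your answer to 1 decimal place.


Step 1: Water mass = wet - dry = 172.5 - 149.8 = 22.7 g
Step 2: w = 100 * water mass / dry mass
Step 3: w = 100 * 22.7 / 149.8 = 15.2%

15.2


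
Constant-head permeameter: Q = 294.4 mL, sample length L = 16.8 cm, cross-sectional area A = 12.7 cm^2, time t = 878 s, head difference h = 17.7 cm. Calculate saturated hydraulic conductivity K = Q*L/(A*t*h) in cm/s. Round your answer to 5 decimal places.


Step 1: K = Q * L / (A * t * h)
Step 2: Numerator = 294.4 * 16.8 = 4945.92
Step 3: Denominator = 12.7 * 878 * 17.7 = 197365.62
Step 4: K = 4945.92 / 197365.62 = 0.02506 cm/s

0.02506


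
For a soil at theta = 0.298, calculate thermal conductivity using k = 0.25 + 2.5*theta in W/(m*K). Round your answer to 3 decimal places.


Step 1: k = 0.25 + 2.5 * theta
Step 2: k = 0.25 + 2.5 * 0.298
Step 3: k = 0.25 + 0.745
Step 4: k = 0.995 W/(m*K)

0.995


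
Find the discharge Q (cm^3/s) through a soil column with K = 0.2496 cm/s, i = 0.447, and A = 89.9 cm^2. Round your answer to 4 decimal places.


Step 1: Apply Darcy's law: Q = K * i * A
Step 2: Q = 0.2496 * 0.447 * 89.9
Step 3: Q = 10.0303 cm^3/s

10.0303


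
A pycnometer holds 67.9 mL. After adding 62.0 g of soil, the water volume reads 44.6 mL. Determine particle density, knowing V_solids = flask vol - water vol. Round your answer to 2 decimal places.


Step 1: Volume of solids = flask volume - water volume with soil
Step 2: V_solids = 67.9 - 44.6 = 23.3 mL
Step 3: Particle density = mass / V_solids = 62.0 / 23.3 = 2.66 g/cm^3

2.66


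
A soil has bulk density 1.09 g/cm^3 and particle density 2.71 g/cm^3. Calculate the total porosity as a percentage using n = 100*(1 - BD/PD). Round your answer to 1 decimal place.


Step 1: Formula: n = 100 * (1 - BD / PD)
Step 2: n = 100 * (1 - 1.09 / 2.71)
Step 3: n = 100 * (1 - 0.40221)
Step 4: n = 59.8%

59.8


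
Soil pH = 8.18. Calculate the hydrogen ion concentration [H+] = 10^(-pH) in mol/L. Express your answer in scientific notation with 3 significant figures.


Step 1: [H+] = 10^(-pH)
Step 2: [H+] = 10^(-8.18)
Step 3: [H+] = 6.61e-09 mol/L

6.61e-09


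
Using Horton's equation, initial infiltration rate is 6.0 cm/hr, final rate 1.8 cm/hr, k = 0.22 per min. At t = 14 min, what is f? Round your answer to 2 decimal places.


Step 1: f = fc + (f0 - fc) * exp(-k * t)
Step 2: exp(-0.22 * 14) = 0.045959
Step 3: f = 1.8 + (6.0 - 1.8) * 0.045959
Step 4: f = 1.8 + 4.2 * 0.045959
Step 5: f = 1.99 cm/hr

1.99


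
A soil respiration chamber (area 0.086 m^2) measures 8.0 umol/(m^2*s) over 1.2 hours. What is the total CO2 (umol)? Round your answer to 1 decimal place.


Step 1: Convert time to seconds: 1.2 hr * 3600 = 4320.0 s
Step 2: Total = flux * area * time_s
Step 3: Total = 8.0 * 0.086 * 4320.0
Step 4: Total = 2972.2 umol

2972.2


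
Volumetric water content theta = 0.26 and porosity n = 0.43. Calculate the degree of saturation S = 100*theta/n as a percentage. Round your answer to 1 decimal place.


Step 1: S = 100 * theta_v / n
Step 2: S = 100 * 0.26 / 0.43
Step 3: S = 60.5%

60.5


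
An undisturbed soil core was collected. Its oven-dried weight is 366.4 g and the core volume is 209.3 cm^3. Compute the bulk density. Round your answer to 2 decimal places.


Step 1: Identify the formula: BD = dry mass / volume
Step 2: Substitute values: BD = 366.4 / 209.3
Step 3: BD = 1.75 g/cm^3

1.75


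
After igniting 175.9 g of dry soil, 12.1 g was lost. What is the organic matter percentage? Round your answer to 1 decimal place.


Step 1: OM% = 100 * LOI / sample mass
Step 2: OM = 100 * 12.1 / 175.9
Step 3: OM = 6.9%

6.9


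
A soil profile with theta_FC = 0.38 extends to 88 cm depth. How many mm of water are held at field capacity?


Step 1: Water (mm) = theta_FC * depth (cm) * 10
Step 2: Water = 0.38 * 88 * 10
Step 3: Water = 334.4 mm

334.4


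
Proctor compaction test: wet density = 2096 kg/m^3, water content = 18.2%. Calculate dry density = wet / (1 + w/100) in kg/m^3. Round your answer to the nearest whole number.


Step 1: Dry density = wet density / (1 + w/100)
Step 2: Dry density = 2096 / (1 + 18.2/100)
Step 3: Dry density = 2096 / 1.182
Step 4: Dry density = 1773 kg/m^3

1773


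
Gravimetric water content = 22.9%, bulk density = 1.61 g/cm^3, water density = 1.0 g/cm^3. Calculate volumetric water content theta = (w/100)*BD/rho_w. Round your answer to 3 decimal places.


Step 1: theta = (w / 100) * BD / rho_w
Step 2: theta = (22.9 / 100) * 1.61 / 1.0
Step 3: theta = 0.229 * 1.61
Step 4: theta = 0.369

0.369


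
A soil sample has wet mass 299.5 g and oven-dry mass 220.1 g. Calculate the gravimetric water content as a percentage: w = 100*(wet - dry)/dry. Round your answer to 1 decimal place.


Step 1: Water mass = wet - dry = 299.5 - 220.1 = 79.4 g
Step 2: w = 100 * water mass / dry mass
Step 3: w = 100 * 79.4 / 220.1 = 36.1%

36.1


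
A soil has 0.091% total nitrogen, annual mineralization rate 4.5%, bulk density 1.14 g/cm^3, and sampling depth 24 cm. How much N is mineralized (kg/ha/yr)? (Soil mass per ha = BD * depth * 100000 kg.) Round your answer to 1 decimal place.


Step 1: Soil mass per ha = BD * depth * 100000 = 1.14 * 24 * 100000 = 2736000 kg
Step 2: Total N pool = soil mass * N%/100 = 2736000 * 0.091/100 = 2489.76 kg/ha
Step 3: N mineralized = N pool * rate%/100 = 2489.76 * 4.5/100 = 112.0 kg/ha/yr

112.0


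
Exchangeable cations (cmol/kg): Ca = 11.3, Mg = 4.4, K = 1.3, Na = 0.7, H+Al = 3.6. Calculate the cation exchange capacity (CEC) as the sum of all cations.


Step 1: CEC = Ca + Mg + K + Na + (H+Al)
Step 2: CEC = 11.3 + 4.4 + 1.3 + 0.7 + 3.6
Step 3: CEC = 21.3 cmol/kg

21.3


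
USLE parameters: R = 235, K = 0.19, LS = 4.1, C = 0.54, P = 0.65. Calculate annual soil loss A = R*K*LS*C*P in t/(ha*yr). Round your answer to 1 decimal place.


Step 1: A = R * K * LS * C * P
Step 2: R * K = 235 * 0.19 = 44.65
Step 3: (R*K) * LS = 44.65 * 4.1 = 183.065
Step 4: * C * P = 183.065 * 0.54 * 0.65 = 64.3
Step 5: A = 64.3 t/(ha*yr)

64.3


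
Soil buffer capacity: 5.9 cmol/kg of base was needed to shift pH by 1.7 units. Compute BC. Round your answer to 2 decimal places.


Step 1: BC = change in base / change in pH
Step 2: BC = 5.9 / 1.7
Step 3: BC = 3.47 cmol/(kg*pH unit)

3.47


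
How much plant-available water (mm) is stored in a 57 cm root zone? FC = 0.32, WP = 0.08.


Step 1: Available water = (FC - WP) * depth * 10
Step 2: AW = (0.32 - 0.08) * 57 * 10
Step 3: AW = 0.24 * 57 * 10
Step 4: AW = 136.8 mm

136.8


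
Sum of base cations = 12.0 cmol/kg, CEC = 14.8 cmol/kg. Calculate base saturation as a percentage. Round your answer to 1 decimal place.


Step 1: BS = 100 * (sum of bases) / CEC
Step 2: BS = 100 * 12.0 / 14.8
Step 3: BS = 81.1%

81.1


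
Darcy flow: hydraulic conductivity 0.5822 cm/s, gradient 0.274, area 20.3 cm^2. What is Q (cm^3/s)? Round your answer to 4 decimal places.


Step 1: Apply Darcy's law: Q = K * i * A
Step 2: Q = 0.5822 * 0.274 * 20.3
Step 3: Q = 3.2383 cm^3/s

3.2383


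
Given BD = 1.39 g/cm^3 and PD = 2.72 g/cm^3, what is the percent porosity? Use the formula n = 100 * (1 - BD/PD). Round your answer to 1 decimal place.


Step 1: Formula: n = 100 * (1 - BD / PD)
Step 2: n = 100 * (1 - 1.39 / 2.72)
Step 3: n = 100 * (1 - 0.51103)
Step 4: n = 48.9%

48.9


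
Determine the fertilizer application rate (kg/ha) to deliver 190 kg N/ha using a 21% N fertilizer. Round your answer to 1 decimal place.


Step 1: Fertilizer rate = target N / (N content / 100)
Step 2: Rate = 190 / (21 / 100)
Step 3: Rate = 190 / 0.21
Step 4: Rate = 904.8 kg/ha

904.8


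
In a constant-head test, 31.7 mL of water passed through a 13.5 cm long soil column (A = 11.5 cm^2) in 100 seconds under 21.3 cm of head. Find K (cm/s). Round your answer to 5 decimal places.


Step 1: K = Q * L / (A * t * h)
Step 2: Numerator = 31.7 * 13.5 = 427.95
Step 3: Denominator = 11.5 * 100 * 21.3 = 24495.0
Step 4: K = 427.95 / 24495.0 = 0.01747 cm/s

0.01747


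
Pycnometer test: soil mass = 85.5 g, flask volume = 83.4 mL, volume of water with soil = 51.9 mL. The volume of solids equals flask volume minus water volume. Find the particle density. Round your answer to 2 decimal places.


Step 1: Volume of solids = flask volume - water volume with soil
Step 2: V_solids = 83.4 - 51.9 = 31.5 mL
Step 3: Particle density = mass / V_solids = 85.5 / 31.5 = 2.71 g/cm^3

2.71


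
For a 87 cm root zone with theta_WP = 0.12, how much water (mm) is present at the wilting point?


Step 1: Water (mm) = theta_WP * depth * 10
Step 2: Water = 0.12 * 87 * 10
Step 3: Water = 104.4 mm

104.4


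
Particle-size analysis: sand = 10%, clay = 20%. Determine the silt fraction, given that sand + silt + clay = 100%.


Step 1: sand + silt + clay = 100%
Step 2: silt = 100 - sand - clay
Step 3: silt = 100 - 10 - 20
Step 4: silt = 70%

70


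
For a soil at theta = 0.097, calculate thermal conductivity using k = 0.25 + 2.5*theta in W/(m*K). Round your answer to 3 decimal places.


Step 1: k = 0.25 + 2.5 * theta
Step 2: k = 0.25 + 2.5 * 0.097
Step 3: k = 0.25 + 0.243
Step 4: k = 0.493 W/(m*K)

0.493


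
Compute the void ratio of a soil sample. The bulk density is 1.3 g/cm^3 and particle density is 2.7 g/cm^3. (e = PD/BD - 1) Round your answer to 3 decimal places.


Step 1: e = PD / BD - 1
Step 2: e = 2.7 / 1.3 - 1
Step 3: e = 2.07692 - 1
Step 4: e = 1.077

1.077


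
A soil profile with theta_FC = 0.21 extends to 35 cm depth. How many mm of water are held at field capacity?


Step 1: Water (mm) = theta_FC * depth (cm) * 10
Step 2: Water = 0.21 * 35 * 10
Step 3: Water = 73.5 mm

73.5


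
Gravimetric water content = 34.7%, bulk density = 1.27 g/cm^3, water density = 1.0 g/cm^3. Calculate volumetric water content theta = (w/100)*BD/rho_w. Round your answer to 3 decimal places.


Step 1: theta = (w / 100) * BD / rho_w
Step 2: theta = (34.7 / 100) * 1.27 / 1.0
Step 3: theta = 0.347 * 1.27
Step 4: theta = 0.441

0.441


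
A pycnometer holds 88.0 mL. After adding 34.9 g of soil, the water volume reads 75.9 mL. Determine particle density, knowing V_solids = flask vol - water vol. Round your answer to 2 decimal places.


Step 1: Volume of solids = flask volume - water volume with soil
Step 2: V_solids = 88.0 - 75.9 = 12.1 mL
Step 3: Particle density = mass / V_solids = 34.9 / 12.1 = 2.88 g/cm^3

2.88


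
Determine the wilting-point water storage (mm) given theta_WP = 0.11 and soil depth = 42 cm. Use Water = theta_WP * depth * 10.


Step 1: Water (mm) = theta_WP * depth * 10
Step 2: Water = 0.11 * 42 * 10
Step 3: Water = 46.2 mm

46.2


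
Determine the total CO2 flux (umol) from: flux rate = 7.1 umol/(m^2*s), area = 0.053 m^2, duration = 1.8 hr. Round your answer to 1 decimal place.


Step 1: Convert time to seconds: 1.8 hr * 3600 = 6480.0 s
Step 2: Total = flux * area * time_s
Step 3: Total = 7.1 * 0.053 * 6480.0
Step 4: Total = 2438.4 umol

2438.4


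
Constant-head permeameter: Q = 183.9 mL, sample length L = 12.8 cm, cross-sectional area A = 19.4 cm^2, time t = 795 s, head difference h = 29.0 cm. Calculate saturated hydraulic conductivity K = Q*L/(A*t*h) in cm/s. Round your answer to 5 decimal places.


Step 1: K = Q * L / (A * t * h)
Step 2: Numerator = 183.9 * 12.8 = 2353.92
Step 3: Denominator = 19.4 * 795 * 29.0 = 447267.0
Step 4: K = 2353.92 / 447267.0 = 0.00526 cm/s

0.00526


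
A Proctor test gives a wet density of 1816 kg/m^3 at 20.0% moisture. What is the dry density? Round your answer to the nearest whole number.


Step 1: Dry density = wet density / (1 + w/100)
Step 2: Dry density = 1816 / (1 + 20.0/100)
Step 3: Dry density = 1816 / 1.2
Step 4: Dry density = 1513 kg/m^3

1513


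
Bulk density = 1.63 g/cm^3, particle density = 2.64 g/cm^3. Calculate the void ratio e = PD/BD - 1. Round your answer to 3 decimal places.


Step 1: e = PD / BD - 1
Step 2: e = 2.64 / 1.63 - 1
Step 3: e = 1.61963 - 1
Step 4: e = 0.62

0.62


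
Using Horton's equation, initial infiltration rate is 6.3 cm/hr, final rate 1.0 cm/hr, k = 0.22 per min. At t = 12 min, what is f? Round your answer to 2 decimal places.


Step 1: f = fc + (f0 - fc) * exp(-k * t)
Step 2: exp(-0.22 * 12) = 0.071361
Step 3: f = 1.0 + (6.3 - 1.0) * 0.071361
Step 4: f = 1.0 + 5.3 * 0.071361
Step 5: f = 1.38 cm/hr

1.38


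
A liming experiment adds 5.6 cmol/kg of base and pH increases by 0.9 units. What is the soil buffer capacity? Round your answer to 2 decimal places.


Step 1: BC = change in base / change in pH
Step 2: BC = 5.6 / 0.9
Step 3: BC = 6.22 cmol/(kg*pH unit)

6.22


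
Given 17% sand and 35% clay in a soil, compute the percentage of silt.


Step 1: sand + silt + clay = 100%
Step 2: silt = 100 - sand - clay
Step 3: silt = 100 - 17 - 35
Step 4: silt = 48%

48


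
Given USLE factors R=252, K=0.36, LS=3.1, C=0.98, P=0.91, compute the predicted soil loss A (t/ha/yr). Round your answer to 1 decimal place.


Step 1: A = R * K * LS * C * P
Step 2: R * K = 252 * 0.36 = 90.72
Step 3: (R*K) * LS = 90.72 * 3.1 = 281.232
Step 4: * C * P = 281.232 * 0.98 * 0.91 = 250.8
Step 5: A = 250.8 t/(ha*yr)

250.8


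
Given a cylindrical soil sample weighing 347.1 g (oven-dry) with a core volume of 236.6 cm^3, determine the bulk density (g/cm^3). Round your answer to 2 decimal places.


Step 1: Identify the formula: BD = dry mass / volume
Step 2: Substitute values: BD = 347.1 / 236.6
Step 3: BD = 1.47 g/cm^3

1.47


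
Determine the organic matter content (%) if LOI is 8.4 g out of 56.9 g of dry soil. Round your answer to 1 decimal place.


Step 1: OM% = 100 * LOI / sample mass
Step 2: OM = 100 * 8.4 / 56.9
Step 3: OM = 14.8%

14.8


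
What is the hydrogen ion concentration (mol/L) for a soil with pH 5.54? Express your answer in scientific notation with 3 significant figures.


Step 1: [H+] = 10^(-pH)
Step 2: [H+] = 10^(-5.54)
Step 3: [H+] = 2.88e-06 mol/L

2.88e-06


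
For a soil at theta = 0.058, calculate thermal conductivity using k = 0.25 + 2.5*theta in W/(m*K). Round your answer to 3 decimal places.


Step 1: k = 0.25 + 2.5 * theta
Step 2: k = 0.25 + 2.5 * 0.058
Step 3: k = 0.25 + 0.145
Step 4: k = 0.395 W/(m*K)

0.395


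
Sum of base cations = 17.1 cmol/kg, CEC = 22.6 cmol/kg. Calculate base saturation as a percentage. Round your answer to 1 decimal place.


Step 1: BS = 100 * (sum of bases) / CEC
Step 2: BS = 100 * 17.1 / 22.6
Step 3: BS = 75.7%

75.7


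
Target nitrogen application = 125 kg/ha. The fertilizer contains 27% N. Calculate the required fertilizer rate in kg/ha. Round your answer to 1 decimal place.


Step 1: Fertilizer rate = target N / (N content / 100)
Step 2: Rate = 125 / (27 / 100)
Step 3: Rate = 125 / 0.27
Step 4: Rate = 463.0 kg/ha

463.0


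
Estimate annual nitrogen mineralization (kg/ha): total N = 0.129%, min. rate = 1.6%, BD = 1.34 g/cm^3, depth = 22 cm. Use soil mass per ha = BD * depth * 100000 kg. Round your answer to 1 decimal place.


Step 1: Soil mass per ha = BD * depth * 100000 = 1.34 * 22 * 100000 = 2948000 kg
Step 2: Total N pool = soil mass * N%/100 = 2948000 * 0.129/100 = 3802.92 kg/ha
Step 3: N mineralized = N pool * rate%/100 = 3802.92 * 1.6/100 = 60.8 kg/ha/yr

60.8


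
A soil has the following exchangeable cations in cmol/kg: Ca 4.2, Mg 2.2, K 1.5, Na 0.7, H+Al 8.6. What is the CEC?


Step 1: CEC = Ca + Mg + K + Na + (H+Al)
Step 2: CEC = 4.2 + 2.2 + 1.5 + 0.7 + 8.6
Step 3: CEC = 17.2 cmol/kg

17.2


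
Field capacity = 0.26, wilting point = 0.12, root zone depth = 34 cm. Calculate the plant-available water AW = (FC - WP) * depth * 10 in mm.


Step 1: Available water = (FC - WP) * depth * 10
Step 2: AW = (0.26 - 0.12) * 34 * 10
Step 3: AW = 0.14 * 34 * 10
Step 4: AW = 47.6 mm

47.6


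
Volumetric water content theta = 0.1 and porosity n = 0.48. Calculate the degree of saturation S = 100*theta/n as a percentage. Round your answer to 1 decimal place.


Step 1: S = 100 * theta_v / n
Step 2: S = 100 * 0.1 / 0.48
Step 3: S = 20.8%

20.8


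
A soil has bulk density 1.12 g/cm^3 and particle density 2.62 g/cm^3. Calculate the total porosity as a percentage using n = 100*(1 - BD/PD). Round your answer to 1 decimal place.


Step 1: Formula: n = 100 * (1 - BD / PD)
Step 2: n = 100 * (1 - 1.12 / 2.62)
Step 3: n = 100 * (1 - 0.42748)
Step 4: n = 57.3%

57.3


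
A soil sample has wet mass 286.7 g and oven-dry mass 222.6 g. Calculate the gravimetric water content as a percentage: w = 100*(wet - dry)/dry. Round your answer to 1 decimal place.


Step 1: Water mass = wet - dry = 286.7 - 222.6 = 64.1 g
Step 2: w = 100 * water mass / dry mass
Step 3: w = 100 * 64.1 / 222.6 = 28.8%

28.8


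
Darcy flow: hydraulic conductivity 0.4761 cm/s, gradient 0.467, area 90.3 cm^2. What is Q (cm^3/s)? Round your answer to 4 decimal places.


Step 1: Apply Darcy's law: Q = K * i * A
Step 2: Q = 0.4761 * 0.467 * 90.3
Step 3: Q = 20.0772 cm^3/s

20.0772


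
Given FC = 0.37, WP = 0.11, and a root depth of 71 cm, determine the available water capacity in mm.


Step 1: Available water = (FC - WP) * depth * 10
Step 2: AW = (0.37 - 0.11) * 71 * 10
Step 3: AW = 0.26 * 71 * 10
Step 4: AW = 184.6 mm

184.6


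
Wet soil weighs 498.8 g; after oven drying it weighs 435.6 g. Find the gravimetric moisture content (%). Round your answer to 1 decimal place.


Step 1: Water mass = wet - dry = 498.8 - 435.6 = 63.2 g
Step 2: w = 100 * water mass / dry mass
Step 3: w = 100 * 63.2 / 435.6 = 14.5%

14.5


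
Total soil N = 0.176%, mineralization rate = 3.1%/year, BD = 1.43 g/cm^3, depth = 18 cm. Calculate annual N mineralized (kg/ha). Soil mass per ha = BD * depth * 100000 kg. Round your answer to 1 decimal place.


Step 1: Soil mass per ha = BD * depth * 100000 = 1.43 * 18 * 100000 = 2574000 kg
Step 2: Total N pool = soil mass * N%/100 = 2574000 * 0.176/100 = 4530.24 kg/ha
Step 3: N mineralized = N pool * rate%/100 = 4530.24 * 3.1/100 = 140.4 kg/ha/yr

140.4


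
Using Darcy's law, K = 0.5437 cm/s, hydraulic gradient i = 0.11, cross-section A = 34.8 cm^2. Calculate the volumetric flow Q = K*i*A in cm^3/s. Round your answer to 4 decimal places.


Step 1: Apply Darcy's law: Q = K * i * A
Step 2: Q = 0.5437 * 0.11 * 34.8
Step 3: Q = 2.0813 cm^3/s

2.0813


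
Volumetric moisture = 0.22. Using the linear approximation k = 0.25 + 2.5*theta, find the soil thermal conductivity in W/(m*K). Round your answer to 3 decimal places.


Step 1: k = 0.25 + 2.5 * theta
Step 2: k = 0.25 + 2.5 * 0.22
Step 3: k = 0.25 + 0.55
Step 4: k = 0.8 W/(m*K)

0.8


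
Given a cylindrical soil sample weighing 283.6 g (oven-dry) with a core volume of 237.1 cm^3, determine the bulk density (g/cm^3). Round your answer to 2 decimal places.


Step 1: Identify the formula: BD = dry mass / volume
Step 2: Substitute values: BD = 283.6 / 237.1
Step 3: BD = 1.2 g/cm^3

1.2


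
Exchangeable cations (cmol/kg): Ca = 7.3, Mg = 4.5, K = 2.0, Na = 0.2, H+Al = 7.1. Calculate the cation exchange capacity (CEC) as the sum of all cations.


Step 1: CEC = Ca + Mg + K + Na + (H+Al)
Step 2: CEC = 7.3 + 4.5 + 2.0 + 0.2 + 7.1
Step 3: CEC = 21.1 cmol/kg

21.1


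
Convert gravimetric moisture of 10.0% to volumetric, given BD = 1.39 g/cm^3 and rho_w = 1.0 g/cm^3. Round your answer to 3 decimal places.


Step 1: theta = (w / 100) * BD / rho_w
Step 2: theta = (10.0 / 100) * 1.39 / 1.0
Step 3: theta = 0.1 * 1.39
Step 4: theta = 0.139

0.139


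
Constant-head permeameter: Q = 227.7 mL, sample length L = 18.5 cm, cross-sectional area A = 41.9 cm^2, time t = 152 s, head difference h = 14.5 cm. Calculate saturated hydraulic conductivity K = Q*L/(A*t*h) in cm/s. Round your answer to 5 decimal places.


Step 1: K = Q * L / (A * t * h)
Step 2: Numerator = 227.7 * 18.5 = 4212.45
Step 3: Denominator = 41.9 * 152 * 14.5 = 92347.6
Step 4: K = 4212.45 / 92347.6 = 0.04562 cm/s

0.04562


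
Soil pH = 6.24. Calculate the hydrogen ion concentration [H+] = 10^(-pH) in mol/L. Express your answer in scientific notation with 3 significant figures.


Step 1: [H+] = 10^(-pH)
Step 2: [H+] = 10^(-6.24)
Step 3: [H+] = 5.75e-07 mol/L

5.75e-07


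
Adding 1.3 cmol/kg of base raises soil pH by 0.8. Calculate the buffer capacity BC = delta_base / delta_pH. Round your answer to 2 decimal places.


Step 1: BC = change in base / change in pH
Step 2: BC = 1.3 / 0.8
Step 3: BC = 1.63 cmol/(kg*pH unit)

1.63


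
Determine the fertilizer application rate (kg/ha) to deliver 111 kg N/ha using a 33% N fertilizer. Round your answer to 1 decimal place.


Step 1: Fertilizer rate = target N / (N content / 100)
Step 2: Rate = 111 / (33 / 100)
Step 3: Rate = 111 / 0.33
Step 4: Rate = 336.4 kg/ha

336.4


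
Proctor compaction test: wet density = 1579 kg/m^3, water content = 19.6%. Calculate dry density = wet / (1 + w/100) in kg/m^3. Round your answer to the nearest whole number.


Step 1: Dry density = wet density / (1 + w/100)
Step 2: Dry density = 1579 / (1 + 19.6/100)
Step 3: Dry density = 1579 / 1.196
Step 4: Dry density = 1320 kg/m^3

1320


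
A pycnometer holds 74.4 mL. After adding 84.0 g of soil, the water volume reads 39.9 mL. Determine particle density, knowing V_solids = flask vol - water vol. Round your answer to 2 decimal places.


Step 1: Volume of solids = flask volume - water volume with soil
Step 2: V_solids = 74.4 - 39.9 = 34.5 mL
Step 3: Particle density = mass / V_solids = 84.0 / 34.5 = 2.43 g/cm^3

2.43


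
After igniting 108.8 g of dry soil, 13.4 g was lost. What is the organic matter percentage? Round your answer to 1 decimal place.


Step 1: OM% = 100 * LOI / sample mass
Step 2: OM = 100 * 13.4 / 108.8
Step 3: OM = 12.3%

12.3


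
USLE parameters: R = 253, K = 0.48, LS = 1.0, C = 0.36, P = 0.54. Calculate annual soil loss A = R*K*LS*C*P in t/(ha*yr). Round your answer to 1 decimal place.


Step 1: A = R * K * LS * C * P
Step 2: R * K = 253 * 0.48 = 121.44
Step 3: (R*K) * LS = 121.44 * 1.0 = 121.44
Step 4: * C * P = 121.44 * 0.36 * 0.54 = 23.6
Step 5: A = 23.6 t/(ha*yr)

23.6


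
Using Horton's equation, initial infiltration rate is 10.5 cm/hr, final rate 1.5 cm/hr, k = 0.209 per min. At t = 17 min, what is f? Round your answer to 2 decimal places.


Step 1: f = fc + (f0 - fc) * exp(-k * t)
Step 2: exp(-0.209 * 17) = 0.028639
Step 3: f = 1.5 + (10.5 - 1.5) * 0.028639
Step 4: f = 1.5 + 9.0 * 0.028639
Step 5: f = 1.76 cm/hr

1.76


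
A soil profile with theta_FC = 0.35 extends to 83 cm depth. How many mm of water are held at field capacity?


Step 1: Water (mm) = theta_FC * depth (cm) * 10
Step 2: Water = 0.35 * 83 * 10
Step 3: Water = 290.5 mm

290.5


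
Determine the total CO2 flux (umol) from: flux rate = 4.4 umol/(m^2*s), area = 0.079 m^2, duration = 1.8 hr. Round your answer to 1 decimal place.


Step 1: Convert time to seconds: 1.8 hr * 3600 = 6480.0 s
Step 2: Total = flux * area * time_s
Step 3: Total = 4.4 * 0.079 * 6480.0
Step 4: Total = 2252.4 umol

2252.4


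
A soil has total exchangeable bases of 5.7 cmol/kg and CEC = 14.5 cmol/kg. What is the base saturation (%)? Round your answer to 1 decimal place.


Step 1: BS = 100 * (sum of bases) / CEC
Step 2: BS = 100 * 5.7 / 14.5
Step 3: BS = 39.3%

39.3


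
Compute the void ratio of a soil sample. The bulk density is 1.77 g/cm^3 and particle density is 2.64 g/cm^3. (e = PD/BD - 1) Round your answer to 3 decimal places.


Step 1: e = PD / BD - 1
Step 2: e = 2.64 / 1.77 - 1
Step 3: e = 1.49153 - 1
Step 4: e = 0.492

0.492


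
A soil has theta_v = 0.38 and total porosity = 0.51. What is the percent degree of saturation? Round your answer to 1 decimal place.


Step 1: S = 100 * theta_v / n
Step 2: S = 100 * 0.38 / 0.51
Step 3: S = 74.5%

74.5


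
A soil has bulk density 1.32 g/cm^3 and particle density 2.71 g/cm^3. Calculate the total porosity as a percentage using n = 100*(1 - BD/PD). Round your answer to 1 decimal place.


Step 1: Formula: n = 100 * (1 - BD / PD)
Step 2: n = 100 * (1 - 1.32 / 2.71)
Step 3: n = 100 * (1 - 0.48708)
Step 4: n = 51.3%

51.3


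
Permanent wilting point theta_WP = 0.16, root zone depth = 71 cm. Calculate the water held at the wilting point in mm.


Step 1: Water (mm) = theta_WP * depth * 10
Step 2: Water = 0.16 * 71 * 10
Step 3: Water = 113.6 mm

113.6


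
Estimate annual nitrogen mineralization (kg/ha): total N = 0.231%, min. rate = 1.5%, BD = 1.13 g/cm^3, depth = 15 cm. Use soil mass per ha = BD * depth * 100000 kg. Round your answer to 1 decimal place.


Step 1: Soil mass per ha = BD * depth * 100000 = 1.13 * 15 * 100000 = 1695000 kg
Step 2: Total N pool = soil mass * N%/100 = 1695000 * 0.231/100 = 3915.45 kg/ha
Step 3: N mineralized = N pool * rate%/100 = 3915.45 * 1.5/100 = 58.7 kg/ha/yr

58.7


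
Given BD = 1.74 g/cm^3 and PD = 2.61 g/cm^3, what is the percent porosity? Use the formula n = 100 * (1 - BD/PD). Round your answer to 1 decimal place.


Step 1: Formula: n = 100 * (1 - BD / PD)
Step 2: n = 100 * (1 - 1.74 / 2.61)
Step 3: n = 100 * (1 - 0.66667)
Step 4: n = 33.3%

33.3


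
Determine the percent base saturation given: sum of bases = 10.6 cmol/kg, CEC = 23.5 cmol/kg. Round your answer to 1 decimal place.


Step 1: BS = 100 * (sum of bases) / CEC
Step 2: BS = 100 * 10.6 / 23.5
Step 3: BS = 45.1%

45.1


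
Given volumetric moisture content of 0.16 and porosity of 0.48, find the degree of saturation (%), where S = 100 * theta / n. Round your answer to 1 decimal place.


Step 1: S = 100 * theta_v / n
Step 2: S = 100 * 0.16 / 0.48
Step 3: S = 33.3%

33.3


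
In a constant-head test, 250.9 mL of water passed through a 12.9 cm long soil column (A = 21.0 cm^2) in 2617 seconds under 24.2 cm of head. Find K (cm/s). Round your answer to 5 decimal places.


Step 1: K = Q * L / (A * t * h)
Step 2: Numerator = 250.9 * 12.9 = 3236.61
Step 3: Denominator = 21.0 * 2617 * 24.2 = 1329959.4
Step 4: K = 3236.61 / 1329959.4 = 0.00243 cm/s

0.00243


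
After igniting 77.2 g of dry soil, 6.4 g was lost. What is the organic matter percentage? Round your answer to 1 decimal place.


Step 1: OM% = 100 * LOI / sample mass
Step 2: OM = 100 * 6.4 / 77.2
Step 3: OM = 8.3%

8.3


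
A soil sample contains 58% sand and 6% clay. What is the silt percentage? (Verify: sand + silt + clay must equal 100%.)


Step 1: sand + silt + clay = 100%
Step 2: silt = 100 - sand - clay
Step 3: silt = 100 - 58 - 6
Step 4: silt = 36%

36


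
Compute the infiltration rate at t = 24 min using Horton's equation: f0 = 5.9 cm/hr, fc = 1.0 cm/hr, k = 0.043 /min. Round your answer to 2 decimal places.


Step 1: f = fc + (f0 - fc) * exp(-k * t)
Step 2: exp(-0.043 * 24) = 0.356294
Step 3: f = 1.0 + (5.9 - 1.0) * 0.356294
Step 4: f = 1.0 + 4.9 * 0.356294
Step 5: f = 2.75 cm/hr

2.75


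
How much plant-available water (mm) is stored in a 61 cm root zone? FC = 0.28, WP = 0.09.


Step 1: Available water = (FC - WP) * depth * 10
Step 2: AW = (0.28 - 0.09) * 61 * 10
Step 3: AW = 0.19 * 61 * 10
Step 4: AW = 115.9 mm

115.9


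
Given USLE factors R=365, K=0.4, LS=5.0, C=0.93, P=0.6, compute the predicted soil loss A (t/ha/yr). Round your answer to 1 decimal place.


Step 1: A = R * K * LS * C * P
Step 2: R * K = 365 * 0.4 = 146.0
Step 3: (R*K) * LS = 146.0 * 5.0 = 730.0
Step 4: * C * P = 730.0 * 0.93 * 0.6 = 407.3
Step 5: A = 407.3 t/(ha*yr)

407.3


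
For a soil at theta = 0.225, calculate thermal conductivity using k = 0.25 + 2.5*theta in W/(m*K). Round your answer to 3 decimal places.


Step 1: k = 0.25 + 2.5 * theta
Step 2: k = 0.25 + 2.5 * 0.225
Step 3: k = 0.25 + 0.563
Step 4: k = 0.813 W/(m*K)

0.813


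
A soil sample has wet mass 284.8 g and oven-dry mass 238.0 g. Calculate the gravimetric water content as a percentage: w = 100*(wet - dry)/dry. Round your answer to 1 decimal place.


Step 1: Water mass = wet - dry = 284.8 - 238.0 = 46.8 g
Step 2: w = 100 * water mass / dry mass
Step 3: w = 100 * 46.8 / 238.0 = 19.7%

19.7


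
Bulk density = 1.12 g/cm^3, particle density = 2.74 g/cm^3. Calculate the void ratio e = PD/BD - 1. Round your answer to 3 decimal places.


Step 1: e = PD / BD - 1
Step 2: e = 2.74 / 1.12 - 1
Step 3: e = 2.44643 - 1
Step 4: e = 1.446

1.446


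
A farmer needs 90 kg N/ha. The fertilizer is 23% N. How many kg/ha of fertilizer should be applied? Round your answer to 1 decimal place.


Step 1: Fertilizer rate = target N / (N content / 100)
Step 2: Rate = 90 / (23 / 100)
Step 3: Rate = 90 / 0.23
Step 4: Rate = 391.3 kg/ha

391.3


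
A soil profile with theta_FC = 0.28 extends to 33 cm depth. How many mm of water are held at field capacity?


Step 1: Water (mm) = theta_FC * depth (cm) * 10
Step 2: Water = 0.28 * 33 * 10
Step 3: Water = 92.4 mm

92.4


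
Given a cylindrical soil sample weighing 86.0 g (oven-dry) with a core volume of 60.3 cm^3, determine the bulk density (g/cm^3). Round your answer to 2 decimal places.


Step 1: Identify the formula: BD = dry mass / volume
Step 2: Substitute values: BD = 86.0 / 60.3
Step 3: BD = 1.43 g/cm^3

1.43


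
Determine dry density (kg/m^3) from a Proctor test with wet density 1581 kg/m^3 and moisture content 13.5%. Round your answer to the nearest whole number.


Step 1: Dry density = wet density / (1 + w/100)
Step 2: Dry density = 1581 / (1 + 13.5/100)
Step 3: Dry density = 1581 / 1.135
Step 4: Dry density = 1393 kg/m^3

1393


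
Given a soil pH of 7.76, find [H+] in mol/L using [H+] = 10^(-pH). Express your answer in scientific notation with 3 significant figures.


Step 1: [H+] = 10^(-pH)
Step 2: [H+] = 10^(-7.76)
Step 3: [H+] = 1.74e-08 mol/L

1.74e-08


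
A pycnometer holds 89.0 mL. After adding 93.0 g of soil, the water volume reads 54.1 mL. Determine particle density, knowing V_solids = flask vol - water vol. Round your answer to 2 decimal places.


Step 1: Volume of solids = flask volume - water volume with soil
Step 2: V_solids = 89.0 - 54.1 = 34.9 mL
Step 3: Particle density = mass / V_solids = 93.0 / 34.9 = 2.66 g/cm^3

2.66


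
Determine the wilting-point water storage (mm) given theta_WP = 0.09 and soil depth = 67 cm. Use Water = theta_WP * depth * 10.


Step 1: Water (mm) = theta_WP * depth * 10
Step 2: Water = 0.09 * 67 * 10
Step 3: Water = 60.3 mm

60.3


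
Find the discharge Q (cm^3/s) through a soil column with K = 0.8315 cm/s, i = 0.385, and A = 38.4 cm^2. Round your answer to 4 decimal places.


Step 1: Apply Darcy's law: Q = K * i * A
Step 2: Q = 0.8315 * 0.385 * 38.4
Step 3: Q = 12.2929 cm^3/s

12.2929


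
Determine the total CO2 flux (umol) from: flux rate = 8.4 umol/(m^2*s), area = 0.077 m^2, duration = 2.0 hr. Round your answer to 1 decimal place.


Step 1: Convert time to seconds: 2.0 hr * 3600 = 7200.0 s
Step 2: Total = flux * area * time_s
Step 3: Total = 8.4 * 0.077 * 7200.0
Step 4: Total = 4657.0 umol

4657.0


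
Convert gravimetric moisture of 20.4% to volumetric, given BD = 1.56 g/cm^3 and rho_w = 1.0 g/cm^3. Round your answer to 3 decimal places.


Step 1: theta = (w / 100) * BD / rho_w
Step 2: theta = (20.4 / 100) * 1.56 / 1.0
Step 3: theta = 0.204 * 1.56
Step 4: theta = 0.318

0.318


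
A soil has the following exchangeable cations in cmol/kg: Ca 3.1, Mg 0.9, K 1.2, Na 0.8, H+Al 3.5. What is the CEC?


Step 1: CEC = Ca + Mg + K + Na + (H+Al)
Step 2: CEC = 3.1 + 0.9 + 1.2 + 0.8 + 3.5
Step 3: CEC = 9.5 cmol/kg

9.5


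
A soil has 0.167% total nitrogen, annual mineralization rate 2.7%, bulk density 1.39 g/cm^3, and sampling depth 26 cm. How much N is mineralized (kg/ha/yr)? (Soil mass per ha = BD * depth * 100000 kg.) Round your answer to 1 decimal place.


Step 1: Soil mass per ha = BD * depth * 100000 = 1.39 * 26 * 100000 = 3614000 kg
Step 2: Total N pool = soil mass * N%/100 = 3614000 * 0.167/100 = 6035.38 kg/ha
Step 3: N mineralized = N pool * rate%/100 = 6035.38 * 2.7/100 = 163.0 kg/ha/yr

163.0


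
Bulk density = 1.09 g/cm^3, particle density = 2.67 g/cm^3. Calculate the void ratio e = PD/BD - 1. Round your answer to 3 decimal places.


Step 1: e = PD / BD - 1
Step 2: e = 2.67 / 1.09 - 1
Step 3: e = 2.44954 - 1
Step 4: e = 1.45

1.45


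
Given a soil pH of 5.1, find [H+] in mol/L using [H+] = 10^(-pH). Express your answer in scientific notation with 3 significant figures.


Step 1: [H+] = 10^(-pH)
Step 2: [H+] = 10^(-5.1)
Step 3: [H+] = 7.94e-06 mol/L

7.94e-06


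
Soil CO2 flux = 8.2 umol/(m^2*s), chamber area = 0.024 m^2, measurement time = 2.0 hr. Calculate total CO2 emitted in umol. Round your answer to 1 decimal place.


Step 1: Convert time to seconds: 2.0 hr * 3600 = 7200.0 s
Step 2: Total = flux * area * time_s
Step 3: Total = 8.2 * 0.024 * 7200.0
Step 4: Total = 1417.0 umol

1417.0


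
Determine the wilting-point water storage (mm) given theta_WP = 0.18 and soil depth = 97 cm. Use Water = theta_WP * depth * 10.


Step 1: Water (mm) = theta_WP * depth * 10
Step 2: Water = 0.18 * 97 * 10
Step 3: Water = 174.6 mm

174.6


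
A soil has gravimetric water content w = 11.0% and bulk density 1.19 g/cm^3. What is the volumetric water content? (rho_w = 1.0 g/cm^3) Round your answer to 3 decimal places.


Step 1: theta = (w / 100) * BD / rho_w
Step 2: theta = (11.0 / 100) * 1.19 / 1.0
Step 3: theta = 0.11 * 1.19
Step 4: theta = 0.131

0.131


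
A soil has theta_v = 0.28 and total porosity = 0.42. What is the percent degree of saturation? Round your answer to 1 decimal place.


Step 1: S = 100 * theta_v / n
Step 2: S = 100 * 0.28 / 0.42
Step 3: S = 66.7%

66.7


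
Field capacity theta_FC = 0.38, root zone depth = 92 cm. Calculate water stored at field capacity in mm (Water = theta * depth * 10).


Step 1: Water (mm) = theta_FC * depth (cm) * 10
Step 2: Water = 0.38 * 92 * 10
Step 3: Water = 349.6 mm

349.6


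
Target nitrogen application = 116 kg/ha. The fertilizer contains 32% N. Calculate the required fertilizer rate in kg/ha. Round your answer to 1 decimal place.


Step 1: Fertilizer rate = target N / (N content / 100)
Step 2: Rate = 116 / (32 / 100)
Step 3: Rate = 116 / 0.32
Step 4: Rate = 362.5 kg/ha

362.5


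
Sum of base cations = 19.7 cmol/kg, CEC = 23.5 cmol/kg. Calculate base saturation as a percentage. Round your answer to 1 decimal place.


Step 1: BS = 100 * (sum of bases) / CEC
Step 2: BS = 100 * 19.7 / 23.5
Step 3: BS = 83.8%

83.8


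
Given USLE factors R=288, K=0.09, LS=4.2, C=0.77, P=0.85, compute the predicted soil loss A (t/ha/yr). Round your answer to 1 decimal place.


Step 1: A = R * K * LS * C * P
Step 2: R * K = 288 * 0.09 = 25.92
Step 3: (R*K) * LS = 25.92 * 4.2 = 108.864
Step 4: * C * P = 108.864 * 0.77 * 0.85 = 71.3
Step 5: A = 71.3 t/(ha*yr)

71.3


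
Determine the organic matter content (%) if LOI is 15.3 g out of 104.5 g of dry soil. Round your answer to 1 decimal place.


Step 1: OM% = 100 * LOI / sample mass
Step 2: OM = 100 * 15.3 / 104.5
Step 3: OM = 14.6%

14.6
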